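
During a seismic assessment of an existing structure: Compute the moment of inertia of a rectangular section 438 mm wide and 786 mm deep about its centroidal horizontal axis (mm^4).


I = b * h^3 / 12
= 438 * 786^3 / 12
= 438 * 485587656 / 12
= 17723949444.0 mm^4

17723949444.0 mm^4


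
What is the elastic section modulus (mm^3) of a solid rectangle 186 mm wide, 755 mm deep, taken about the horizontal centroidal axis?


S = b * h^2 / 6
= 186 * 755^2 / 6
= 186 * 570025 / 6
= 17670775.0 mm^3

17670775.0 mm^3


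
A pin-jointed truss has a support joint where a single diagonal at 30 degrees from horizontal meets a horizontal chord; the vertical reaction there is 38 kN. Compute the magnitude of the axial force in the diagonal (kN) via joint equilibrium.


At the joint, only the diagonal has a vertical component, so vertical equilibrium gives:
F * sin(30) = 38
F = 38 / sin(30)
= 38 / 0.5
= 76.0 kN

76.0 kN


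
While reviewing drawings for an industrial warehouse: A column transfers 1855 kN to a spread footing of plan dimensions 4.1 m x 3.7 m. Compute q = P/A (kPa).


A = 4.1 * 3.7 = 15.17 m^2
q = P / A = 1855 / 15.17
= 122.2808 kPa

122.2808 kPa


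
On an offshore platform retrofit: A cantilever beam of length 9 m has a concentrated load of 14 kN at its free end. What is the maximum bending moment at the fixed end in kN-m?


For a cantilever with a point load at the free end:
M_max = P * L = 14 * 9 = 126 kN-m

126 kN-m


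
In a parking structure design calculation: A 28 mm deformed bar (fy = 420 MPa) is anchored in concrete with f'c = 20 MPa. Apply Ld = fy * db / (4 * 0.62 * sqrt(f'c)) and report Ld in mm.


Ld = (fy * db) / (4 * 0.62 * sqrt(f'c))
= (420 * 28) / (4 * 0.62 * sqrt(20))
= 11760 / 11.0909
= 1060.33 mm

1060.33 mm


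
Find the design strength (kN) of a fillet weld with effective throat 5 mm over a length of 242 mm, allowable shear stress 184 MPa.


Strength = throat * length * allowable stress
= 5 * 242 * 184 N
= 222640 N
= 222.64 kN

222.64 kN


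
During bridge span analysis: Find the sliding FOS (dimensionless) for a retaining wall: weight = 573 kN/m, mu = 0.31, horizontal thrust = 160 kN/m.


Resisting force = mu * W = 0.31 * 573 = 177.63 kN/m
FOS = Resisting / Driving = 177.63 / 160
= 1.1102 (dimensionless)

1.1102 (dimensionless)


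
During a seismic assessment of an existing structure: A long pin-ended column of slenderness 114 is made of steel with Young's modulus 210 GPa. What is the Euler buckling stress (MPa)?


sigma_cr = pi^2 * E / lambda^2
= 9.8696 * 210000.0 / 114^2
= 9.8696 * 210000.0 / 12996
= 159.4811 MPa

159.4811 MPa


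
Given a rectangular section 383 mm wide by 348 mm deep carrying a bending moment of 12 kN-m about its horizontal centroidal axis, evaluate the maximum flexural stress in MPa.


I = b * h^3 / 12 = 383 * 348^3 / 12 = 1345102128.0 mm^4
y = h / 2 = 348 / 2 = 174.0 mm
M = 12 kN-m = 12000000.0 N-mm
sigma = M * y / I = 12000000.0 * 174.0 / 1345102128.0
= 1.55 MPa

1.55 MPa


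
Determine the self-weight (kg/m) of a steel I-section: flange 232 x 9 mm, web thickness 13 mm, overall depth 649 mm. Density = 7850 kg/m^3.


A_flanges = 2 * 232 * 9 = 4176 mm^2
A_web = (649 - 2 * 9) * 13 = 8203 mm^2
A_total = 4176 + 8203 = 12379 mm^2 = 0.012379 m^2
Weight = rho * A = 7850 * 0.012379 = 97.1752 kg/m

97.1752 kg/m


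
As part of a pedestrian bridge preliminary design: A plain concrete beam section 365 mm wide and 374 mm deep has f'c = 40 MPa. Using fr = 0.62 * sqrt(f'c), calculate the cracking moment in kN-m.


fr = 0.62 * sqrt(40) = 0.62 * 6.3246 = 3.9212 MPa
I = 365 * 374^3 / 12 = 1591206063.33 mm^4
y_t = 187.0 mm
M_cr = fr * I / y_t = 3.9212 * 1591206063.33 / 187.0 N-mm
= 33.3662 kN-m

33.3662 kN-m


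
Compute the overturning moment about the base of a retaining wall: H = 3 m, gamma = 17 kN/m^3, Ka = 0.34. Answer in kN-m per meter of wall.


Pa = 0.5 * Ka * gamma * H^2
= 0.5 * 0.34 * 17 * 3^2
= 26.01 kN/m
Arm = H / 3 = 3 / 3 = 1.0 m
Mo = Pa * arm = Pa * H / 3 = 26.01 * 3 / 3 = 26.01 kN-m/m

26.01 kN-m/m


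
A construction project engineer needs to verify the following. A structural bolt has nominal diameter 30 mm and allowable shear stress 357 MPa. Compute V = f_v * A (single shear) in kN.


A = pi * d^2 / 4 = pi * 30^2 / 4 = 706.8583 mm^2
V = f_v * A / 1000 = 357 * 706.8583 / 1000
= 252.3484 kN

252.3484 kN


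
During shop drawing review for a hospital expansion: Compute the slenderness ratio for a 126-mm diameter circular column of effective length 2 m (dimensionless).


Radius of gyration r = d / 4 = 126 / 4 = 31.5 mm
L_eff = 2000.0 mm
Slenderness ratio = L / r = 2000.0 / 31.5 = 63.49 (dimensionless)

63.49 (dimensionless)


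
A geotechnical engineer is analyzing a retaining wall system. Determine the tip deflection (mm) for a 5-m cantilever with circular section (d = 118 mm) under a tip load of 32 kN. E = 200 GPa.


I = pi * d^4 / 64 = pi * 118^4 / 64 = 9516953.07 mm^4
L = 5000.0 mm, P = 32000.0 N, E = 200000.0 MPa
delta = P * L^3 / (3 * E * I)
= 32000.0 * 5000.0^3 / (3 * 200000.0 * 9516953.07)
= 700.5043 mm

700.5043 mm


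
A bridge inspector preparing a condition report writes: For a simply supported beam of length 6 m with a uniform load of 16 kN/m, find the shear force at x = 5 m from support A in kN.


R_A = w * L / 2 = 16 * 6 / 2 = 48.0 kN
V(x) = R_A - w * x = 48.0 - 16 * 5
= -32.0 kN

-32.0 kN


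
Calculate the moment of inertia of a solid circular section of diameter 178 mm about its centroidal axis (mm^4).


r = d / 2 = 178 / 2 = 89.0 mm
I = pi * r^4 / 4 = pi * 89.0^4 / 4
= 49277640.85 mm^4

49277640.85 mm^4


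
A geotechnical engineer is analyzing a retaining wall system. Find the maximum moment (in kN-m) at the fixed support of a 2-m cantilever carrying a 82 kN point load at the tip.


For a cantilever with a point load at the free end:
M_max = P * L = 82 * 2 = 164 kN-m

164 kN-m


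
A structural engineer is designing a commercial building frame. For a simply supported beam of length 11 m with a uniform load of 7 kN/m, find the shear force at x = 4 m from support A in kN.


R_A = w * L / 2 = 7 * 11 / 2 = 38.5 kN
V(x) = R_A - w * x = 38.5 - 7 * 4
= 10.5 kN

10.5 kN


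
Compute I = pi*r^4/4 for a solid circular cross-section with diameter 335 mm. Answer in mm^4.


r = d / 2 = 335 / 2 = 167.5 mm
I = pi * r^4 / 4 = pi * 167.5^4 / 4
= 618228649.37 mm^4

618228649.37 mm^4


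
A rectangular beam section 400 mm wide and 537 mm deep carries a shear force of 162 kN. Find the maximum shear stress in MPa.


A = b * h = 400 * 537 = 214800 mm^2
V = 162 kN = 162000.0 N
tau_max = 1.5 * V / A = 1.5 * 162000.0 / 214800
= 1.1313 MPa

1.1313 MPa


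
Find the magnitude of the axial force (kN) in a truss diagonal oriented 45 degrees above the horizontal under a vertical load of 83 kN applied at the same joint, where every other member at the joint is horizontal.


At the joint, only the diagonal has a vertical component, so vertical equilibrium gives:
F * sin(45) = 83
F = 83 / sin(45)
= 83 / 0.707107
= 117.38 kN

117.38 kN


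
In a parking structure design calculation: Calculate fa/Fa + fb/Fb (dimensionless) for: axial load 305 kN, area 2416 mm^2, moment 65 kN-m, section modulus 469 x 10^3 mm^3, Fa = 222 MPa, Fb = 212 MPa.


f_a = P / A = 305000.0 / 2416 = 126.2417 MPa
f_b = M / S = 65000000.0 / 469000.0 = 138.5928 MPa
Ratio = f_a / Fa + f_b / Fb
= 126.2417 / 222 + 138.5928 / 212
= 1.2224 (dimensionless)

1.2224 (dimensionless)


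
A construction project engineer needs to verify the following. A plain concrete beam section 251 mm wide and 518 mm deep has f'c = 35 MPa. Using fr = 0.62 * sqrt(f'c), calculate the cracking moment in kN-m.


fr = 0.62 * sqrt(35) = 0.62 * 5.9161 = 3.668 MPa
I = 251 * 518^3 / 12 = 2907245819.33 mm^4
y_t = 259.0 mm
M_cr = fr * I / y_t = 3.668 * 2907245819.33 / 259.0 N-mm
= 41.1725 kN-m

41.1725 kN-m


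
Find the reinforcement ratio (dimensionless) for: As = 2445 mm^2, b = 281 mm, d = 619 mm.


rho = As / (b * d)
= 2445 / (281 * 619)
= 2445 / 173939
= 0.014057 (dimensionless)

0.014057 (dimensionless)


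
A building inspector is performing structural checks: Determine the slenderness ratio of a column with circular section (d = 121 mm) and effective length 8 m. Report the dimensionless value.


Radius of gyration r = d / 4 = 121 / 4 = 30.25 mm
L_eff = 8000.0 mm
Slenderness ratio = L / r = 8000.0 / 30.25 = 264.46 (dimensionless)

264.46 (dimensionless)


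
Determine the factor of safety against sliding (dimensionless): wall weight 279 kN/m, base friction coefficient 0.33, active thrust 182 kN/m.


Resisting force = mu * W = 0.33 * 279 = 92.07 kN/m
FOS = Resisting / Driving = 92.07 / 182
= 0.5059 (dimensionless)

0.5059 (dimensionless)


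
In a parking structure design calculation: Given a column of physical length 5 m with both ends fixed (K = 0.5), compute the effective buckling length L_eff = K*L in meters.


L_eff = K * L
= 0.5 * 5
= 2.5 m

2.5 m


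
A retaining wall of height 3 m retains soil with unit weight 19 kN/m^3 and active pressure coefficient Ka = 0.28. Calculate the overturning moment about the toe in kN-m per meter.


Pa = 0.5 * Ka * gamma * H^2
= 0.5 * 0.28 * 19 * 3^2
= 23.94 kN/m
Arm = H / 3 = 3 / 3 = 1.0 m
Mo = Pa * arm = Pa * H / 3 = 23.94 * 3 / 3 = 23.94 kN-m/m

23.94 kN-m/m


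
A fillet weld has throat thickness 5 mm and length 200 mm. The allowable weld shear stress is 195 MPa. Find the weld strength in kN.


Strength = throat * length * allowable stress
= 5 * 200 * 195 N
= 195000 N
= 195.0 kN

195.0 kN


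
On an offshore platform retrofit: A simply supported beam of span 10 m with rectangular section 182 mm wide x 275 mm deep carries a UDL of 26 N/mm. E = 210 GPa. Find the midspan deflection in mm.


I = 182 * 275^3 / 12 = 315419270.83 mm^4
L = 10000.0 mm, w = 26 N/mm, E = 210000.0 MPa
delta = 5 * w * L^4 / (384 * E * I)
= 5 * 26 * 10000.0^4 / (384 * 210000.0 * 315419270.83)
= 51.1099 mm

51.1099 mm


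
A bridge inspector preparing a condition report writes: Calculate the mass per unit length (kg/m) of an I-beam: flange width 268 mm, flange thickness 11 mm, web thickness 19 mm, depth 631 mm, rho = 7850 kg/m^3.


A_flanges = 2 * 268 * 11 = 5896 mm^2
A_web = (631 - 2 * 11) * 19 = 11571 mm^2
A_total = 5896 + 11571 = 17467 mm^2 = 0.017467 m^2
Weight = rho * A = 7850 * 0.017467 = 137.1159 kg/m

137.1159 kg/m


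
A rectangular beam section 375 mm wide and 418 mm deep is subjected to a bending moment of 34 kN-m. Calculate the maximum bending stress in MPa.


I = b * h^3 / 12 = 375 * 418^3 / 12 = 2282332250.0 mm^4
y = h / 2 = 418 / 2 = 209.0 mm
M = 34 kN-m = 34000000.0 N-mm
sigma = M * y / I = 34000000.0 * 209.0 / 2282332250.0
= 3.11 MPa

3.11 MPa


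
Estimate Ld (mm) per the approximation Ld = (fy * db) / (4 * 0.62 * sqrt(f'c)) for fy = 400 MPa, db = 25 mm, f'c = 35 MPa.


Ld = (fy * db) / (4 * 0.62 * sqrt(f'c))
= (400 * 25) / (4 * 0.62 * sqrt(35))
= 10000 / 14.6719
= 681.58 mm

681.58 mm


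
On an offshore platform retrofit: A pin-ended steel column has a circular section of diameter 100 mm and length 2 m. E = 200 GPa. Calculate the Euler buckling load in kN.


I = pi * d^4 / 64 = 4908738.52 mm^4
L = 2000.0 mm
P_cr = pi^2 * E * I / L^2
= 9.8696 * 200000.0 * 4908738.52 / 2000.0^2
= 2422365.37 N = 2422.3654 kN

2422.3654 kN


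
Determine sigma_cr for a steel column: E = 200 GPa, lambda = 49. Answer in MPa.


sigma_cr = pi^2 * E / lambda^2
= 9.8696 * 200000.0 / 49^2
= 9.8696 * 200000.0 / 2401
= 822.1245 MPa

822.1245 MPa


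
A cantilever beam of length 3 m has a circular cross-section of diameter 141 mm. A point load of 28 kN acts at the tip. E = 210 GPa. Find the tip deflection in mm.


I = pi * d^4 / 64 = pi * 141^4 / 64 = 19401993.26 mm^4
L = 3000.0 mm, P = 28000.0 N, E = 210000.0 MPa
delta = P * L^3 / (3 * E * I)
= 28000.0 * 3000.0^3 / (3 * 210000.0 * 19401993.26)
= 61.8493 mm

61.8493 mm


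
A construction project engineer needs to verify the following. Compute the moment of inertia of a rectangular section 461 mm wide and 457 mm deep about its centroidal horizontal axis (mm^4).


I = b * h^3 / 12
= 461 * 457^3 / 12
= 461 * 95443993 / 12
= 3666640064.42 mm^4

3666640064.42 mm^4


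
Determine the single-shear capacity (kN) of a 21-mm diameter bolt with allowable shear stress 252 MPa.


A = pi * d^2 / 4 = pi * 21^2 / 4 = 346.3606 mm^2
V = f_v * A / 1000 = 252 * 346.3606 / 1000
= 87.2829 kN

87.2829 kN


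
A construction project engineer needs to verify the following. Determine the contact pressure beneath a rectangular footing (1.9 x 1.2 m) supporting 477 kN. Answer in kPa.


A = 1.9 * 1.2 = 2.28 m^2
q = P / A = 477 / 2.28
= 209.2105 kPa

209.2105 kPa


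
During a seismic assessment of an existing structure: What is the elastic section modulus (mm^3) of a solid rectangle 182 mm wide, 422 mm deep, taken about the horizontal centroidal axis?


S = b * h^2 / 6
= 182 * 422^2 / 6
= 182 * 178084 / 6
= 5401881.33 mm^3

5401881.33 mm^3


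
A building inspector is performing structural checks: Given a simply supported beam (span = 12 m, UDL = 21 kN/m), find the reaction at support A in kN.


Total load = w * L = 21 * 12 = 252 kN
By symmetry, each reaction R = total / 2 = 252 / 2 = 126.0 kN

126.0 kN


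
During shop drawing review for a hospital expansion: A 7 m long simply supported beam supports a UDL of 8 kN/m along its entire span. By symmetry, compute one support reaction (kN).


Total load = w * L = 8 * 7 = 56 kN
By symmetry, each reaction R = total / 2 = 56 / 2 = 28.0 kN

28.0 kN


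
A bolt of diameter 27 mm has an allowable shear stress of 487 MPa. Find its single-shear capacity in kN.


A = pi * d^2 / 4 = pi * 27^2 / 4 = 572.5553 mm^2
V = f_v * A / 1000 = 487 * 572.5553 / 1000
= 278.8344 kN

278.8344 kN


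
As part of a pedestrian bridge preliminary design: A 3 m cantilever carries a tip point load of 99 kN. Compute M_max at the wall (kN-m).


For a cantilever with a point load at the free end:
M_max = P * L = 99 * 3 = 297 kN-m

297 kN-m


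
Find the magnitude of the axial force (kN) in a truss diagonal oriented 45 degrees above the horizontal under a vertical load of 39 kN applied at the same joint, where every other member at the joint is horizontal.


At the joint, only the diagonal has a vertical component, so vertical equilibrium gives:
F * sin(45) = 39
F = 39 / sin(45)
= 39 / 0.707107
= 55.15 kN

55.15 kN


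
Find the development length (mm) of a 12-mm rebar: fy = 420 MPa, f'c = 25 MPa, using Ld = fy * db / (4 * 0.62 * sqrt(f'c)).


Ld = (fy * db) / (4 * 0.62 * sqrt(f'c))
= (420 * 12) / (4 * 0.62 * sqrt(25))
= 5040 / 12.4
= 406.45 mm

406.45 mm


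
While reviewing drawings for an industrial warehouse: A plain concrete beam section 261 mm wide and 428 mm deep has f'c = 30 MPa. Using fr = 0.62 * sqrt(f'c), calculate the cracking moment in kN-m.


fr = 0.62 * sqrt(30) = 0.62 * 5.4772 = 3.3959 MPa
I = 261 * 428^3 / 12 = 1705259856.0 mm^4
y_t = 214.0 mm
M_cr = fr * I / y_t = 3.3959 * 1705259856.0 / 214.0 N-mm
= 27.0601 kN-m

27.0601 kN-m


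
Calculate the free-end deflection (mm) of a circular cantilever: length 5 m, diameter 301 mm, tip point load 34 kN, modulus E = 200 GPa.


I = pi * d^4 / 64 = pi * 301^4 / 64 = 402935823.96 mm^4
L = 5000.0 mm, P = 34000.0 N, E = 200000.0 MPa
delta = P * L^3 / (3 * E * I)
= 34000.0 * 5000.0^3 / (3 * 200000.0 * 402935823.96)
= 17.5793 mm

17.5793 mm


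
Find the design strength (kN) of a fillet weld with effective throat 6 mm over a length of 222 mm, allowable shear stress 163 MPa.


Strength = throat * length * allowable stress
= 6 * 222 * 163 N
= 217116 N
= 217.12 kN

217.12 kN


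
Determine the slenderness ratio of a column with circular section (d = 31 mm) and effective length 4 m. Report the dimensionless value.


Radius of gyration r = d / 4 = 31 / 4 = 7.75 mm
L_eff = 4000.0 mm
Slenderness ratio = L / r = 4000.0 / 7.75 = 516.13 (dimensionless)

516.13 (dimensionless)


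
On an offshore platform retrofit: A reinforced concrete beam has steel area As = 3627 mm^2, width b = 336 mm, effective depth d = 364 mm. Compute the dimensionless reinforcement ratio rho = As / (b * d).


rho = As / (b * d)
= 3627 / (336 * 364)
= 3627 / 122304
= 0.029656 (dimensionless)

0.029656 (dimensionless)


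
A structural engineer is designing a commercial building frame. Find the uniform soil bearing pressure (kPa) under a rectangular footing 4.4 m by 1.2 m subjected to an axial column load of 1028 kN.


A = 4.4 * 1.2 = 5.28 m^2
q = P / A = 1028 / 5.28
= 194.697 kPa

194.697 kPa


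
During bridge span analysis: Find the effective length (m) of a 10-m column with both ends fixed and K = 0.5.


L_eff = K * L
= 0.5 * 10
= 5.0 m

5.0 m


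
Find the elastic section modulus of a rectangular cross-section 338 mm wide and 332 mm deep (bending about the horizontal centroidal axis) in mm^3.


S = b * h^2 / 6
= 338 * 332^2 / 6
= 338 * 110224 / 6
= 6209285.33 mm^3

6209285.33 mm^3


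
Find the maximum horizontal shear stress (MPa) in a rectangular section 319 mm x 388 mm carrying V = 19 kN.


A = b * h = 319 * 388 = 123772 mm^2
V = 19 kN = 19000.0 N
tau_max = 1.5 * V / A = 1.5 * 19000.0 / 123772
= 0.2303 MPa

0.2303 MPa


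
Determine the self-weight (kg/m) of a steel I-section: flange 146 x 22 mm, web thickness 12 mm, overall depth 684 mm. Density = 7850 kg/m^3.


A_flanges = 2 * 146 * 22 = 6424 mm^2
A_web = (684 - 2 * 22) * 12 = 7680 mm^2
A_total = 6424 + 7680 = 14104 mm^2 = 0.014104 m^2
Weight = rho * A = 7850 * 0.014104 = 110.7164 kg/m

110.7164 kg/m


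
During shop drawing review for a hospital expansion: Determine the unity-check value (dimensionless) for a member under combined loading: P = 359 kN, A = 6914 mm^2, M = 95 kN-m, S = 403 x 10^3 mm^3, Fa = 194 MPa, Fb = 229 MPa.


f_a = P / A = 359000.0 / 6914 = 51.9236 MPa
f_b = M / S = 95000000.0 / 403000.0 = 235.732 MPa
Ratio = f_a / Fa + f_b / Fb
= 51.9236 / 194 + 235.732 / 229
= 1.297 (dimensionless)

1.297 (dimensionless)


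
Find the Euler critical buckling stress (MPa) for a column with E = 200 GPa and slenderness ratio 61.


sigma_cr = pi^2 * E / lambda^2
= 9.8696 * 200000.0 / 61^2
= 9.8696 * 200000.0 / 3721
= 530.4813 MPa

530.4813 MPa


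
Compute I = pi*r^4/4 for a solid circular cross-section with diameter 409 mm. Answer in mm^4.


r = d / 2 = 409 / 2 = 204.5 mm
I = pi * r^4 / 4 = pi * 204.5^4 / 4
= 1373609009.63 mm^4

1373609009.63 mm^4


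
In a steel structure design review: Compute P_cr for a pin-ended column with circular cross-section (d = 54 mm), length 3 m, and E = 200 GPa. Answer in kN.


I = pi * d^4 / 64 = 417392.79 mm^4
L = 3000.0 mm
P_cr = pi^2 * E * I / L^2
= 9.8696 * 200000.0 * 417392.79 / 3000.0^2
= 91544.48 N = 91.5445 kN

91.5445 kN


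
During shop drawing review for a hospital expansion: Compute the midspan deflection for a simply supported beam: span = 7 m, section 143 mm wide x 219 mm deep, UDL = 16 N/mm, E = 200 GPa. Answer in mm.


I = 143 * 219^3 / 12 = 125166219.75 mm^4
L = 7000.0 mm, w = 16 N/mm, E = 200000.0 MPa
delta = 5 * w * L^4 / (384 * E * I)
= 5 * 16 * 7000.0^4 / (384 * 200000.0 * 125166219.75)
= 19.9818 mm

19.9818 mm


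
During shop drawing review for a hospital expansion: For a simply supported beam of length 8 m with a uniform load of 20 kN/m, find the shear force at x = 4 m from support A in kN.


R_A = w * L / 2 = 20 * 8 / 2 = 80.0 kN
V(x) = R_A - w * x = 80.0 - 20 * 4
= 0.0 kN

0.0 kN


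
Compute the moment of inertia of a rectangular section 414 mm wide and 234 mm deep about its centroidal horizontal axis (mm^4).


I = b * h^3 / 12
= 414 * 234^3 / 12
= 414 * 12812904 / 12
= 442045188.0 mm^4

442045188.0 mm^4


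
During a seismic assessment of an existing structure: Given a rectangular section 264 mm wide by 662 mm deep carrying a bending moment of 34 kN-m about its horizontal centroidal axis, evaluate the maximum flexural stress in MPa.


I = b * h^3 / 12 = 264 * 662^3 / 12 = 6382585616.0 mm^4
y = h / 2 = 662 / 2 = 331.0 mm
M = 34 kN-m = 34000000.0 N-mm
sigma = M * y / I = 34000000.0 * 331.0 / 6382585616.0
= 1.76 MPa

1.76 MPa


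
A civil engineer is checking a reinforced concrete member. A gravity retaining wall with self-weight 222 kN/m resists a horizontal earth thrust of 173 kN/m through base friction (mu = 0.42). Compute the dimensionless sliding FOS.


Resisting force = mu * W = 0.42 * 222 = 93.24 kN/m
FOS = Resisting / Driving = 93.24 / 173
= 0.539 (dimensionless)

0.539 (dimensionless)


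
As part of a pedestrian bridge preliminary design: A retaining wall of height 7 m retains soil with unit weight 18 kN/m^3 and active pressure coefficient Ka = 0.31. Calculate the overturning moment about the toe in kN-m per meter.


Pa = 0.5 * Ka * gamma * H^2
= 0.5 * 0.31 * 18 * 7^2
= 136.71 kN/m
Arm = H / 3 = 7 / 3 = 2.3333 m
Mo = Pa * arm = Pa * H / 3 = 136.71 * 7 / 3 = 318.99 kN-m/m

318.99 kN-m/m


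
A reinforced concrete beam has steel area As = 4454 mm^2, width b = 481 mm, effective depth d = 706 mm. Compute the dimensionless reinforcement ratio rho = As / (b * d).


rho = As / (b * d)
= 4454 / (481 * 706)
= 4454 / 339586
= 0.013116 (dimensionless)

0.013116 (dimensionless)


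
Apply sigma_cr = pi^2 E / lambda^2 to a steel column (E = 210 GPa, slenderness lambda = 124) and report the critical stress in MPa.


sigma_cr = pi^2 * E / lambda^2
= 9.8696 * 210000.0 / 124^2
= 9.8696 * 210000.0 / 15376
= 134.7956 MPa

134.7956 MPa


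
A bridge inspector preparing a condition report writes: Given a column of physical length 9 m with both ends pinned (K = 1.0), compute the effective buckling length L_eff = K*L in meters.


L_eff = K * L
= 1.0 * 9
= 9.0 m

9.0 m


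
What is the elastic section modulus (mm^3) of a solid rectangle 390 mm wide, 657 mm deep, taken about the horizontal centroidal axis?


S = b * h^2 / 6
= 390 * 657^2 / 6
= 390 * 431649 / 6
= 28057185.0 mm^3

28057185.0 mm^3


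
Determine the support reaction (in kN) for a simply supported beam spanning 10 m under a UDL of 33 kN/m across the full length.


Total load = w * L = 33 * 10 = 330 kN
By symmetry, each reaction R = total / 2 = 330 / 2 = 165.0 kN

165.0 kN


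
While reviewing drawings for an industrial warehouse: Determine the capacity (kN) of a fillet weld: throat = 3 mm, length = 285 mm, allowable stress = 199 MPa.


Strength = throat * length * allowable stress
= 3 * 285 * 199 N
= 170145 N
= 170.15 kN

170.15 kN


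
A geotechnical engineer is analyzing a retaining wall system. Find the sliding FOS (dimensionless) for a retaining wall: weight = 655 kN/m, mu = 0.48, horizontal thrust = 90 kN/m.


Resisting force = mu * W = 0.48 * 655 = 314.4 kN/m
FOS = Resisting / Driving = 314.4 / 90
= 3.4933 (dimensionless)

3.4933 (dimensionless)


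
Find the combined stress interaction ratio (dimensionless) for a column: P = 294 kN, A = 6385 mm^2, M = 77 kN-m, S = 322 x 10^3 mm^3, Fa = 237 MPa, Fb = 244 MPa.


f_a = P / A = 294000.0 / 6385 = 46.0454 MPa
f_b = M / S = 77000000.0 / 322000.0 = 239.1304 MPa
Ratio = f_a / Fa + f_b / Fb
= 46.0454 / 237 + 239.1304 / 244
= 1.1743 (dimensionless)

1.1743 (dimensionless)


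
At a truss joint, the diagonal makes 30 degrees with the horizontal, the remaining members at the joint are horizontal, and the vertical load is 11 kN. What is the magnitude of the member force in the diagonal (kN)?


At the joint, only the diagonal has a vertical component, so vertical equilibrium gives:
F * sin(30) = 11
F = 11 / sin(30)
= 11 / 0.5
= 22.0 kN

22.0 kN


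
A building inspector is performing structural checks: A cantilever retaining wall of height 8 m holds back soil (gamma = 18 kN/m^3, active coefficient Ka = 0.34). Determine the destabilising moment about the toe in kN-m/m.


Pa = 0.5 * Ka * gamma * H^2
= 0.5 * 0.34 * 18 * 8^2
= 195.84 kN/m
Arm = H / 3 = 8 / 3 = 2.6667 m
Mo = Pa * arm = Pa * H / 3 = 195.84 * 8 / 3 = 522.24 kN-m/m

522.24 kN-m/m


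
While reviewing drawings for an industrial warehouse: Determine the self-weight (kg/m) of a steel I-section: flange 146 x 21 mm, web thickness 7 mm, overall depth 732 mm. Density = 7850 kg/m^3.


A_flanges = 2 * 146 * 21 = 6132 mm^2
A_web = (732 - 2 * 21) * 7 = 4830 mm^2
A_total = 6132 + 4830 = 10962 mm^2 = 0.010962 m^2
Weight = rho * A = 7850 * 0.010962 = 86.0517 kg/m

86.0517 kg/m


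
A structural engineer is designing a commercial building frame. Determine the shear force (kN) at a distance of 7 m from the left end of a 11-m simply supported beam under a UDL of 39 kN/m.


R_A = w * L / 2 = 39 * 11 / 2 = 214.5 kN
V(x) = R_A - w * x = 214.5 - 39 * 7
= -58.5 kN

-58.5 kN


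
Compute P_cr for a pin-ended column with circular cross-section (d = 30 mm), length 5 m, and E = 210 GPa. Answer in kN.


I = pi * d^4 / 64 = 39760.78 mm^4
L = 5000.0 mm
P_cr = pi^2 * E * I / L^2
= 9.8696 * 210000.0 * 39760.78 / 5000.0^2
= 3296.35 N = 3.2964 kN

3.2964 kN


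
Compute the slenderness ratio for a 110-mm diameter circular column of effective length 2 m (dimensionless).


Radius of gyration r = d / 4 = 110 / 4 = 27.5 mm
L_eff = 2000.0 mm
Slenderness ratio = L / r = 2000.0 / 27.5 = 72.73 (dimensionless)

72.73 (dimensionless)


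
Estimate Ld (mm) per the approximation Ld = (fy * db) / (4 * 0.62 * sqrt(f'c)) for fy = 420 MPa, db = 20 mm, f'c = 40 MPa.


Ld = (fy * db) / (4 * 0.62 * sqrt(f'c))
= (420 * 20) / (4 * 0.62 * sqrt(40))
= 8400 / 15.6849
= 535.55 mm

535.55 mm


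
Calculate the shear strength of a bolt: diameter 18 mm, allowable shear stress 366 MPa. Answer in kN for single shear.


A = pi * d^2 / 4 = pi * 18^2 / 4 = 254.469 mm^2
V = f_v * A / 1000 = 366 * 254.469 / 1000
= 93.1357 kN

93.1357 kN


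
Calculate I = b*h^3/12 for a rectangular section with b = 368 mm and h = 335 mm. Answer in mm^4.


I = b * h^3 / 12
= 368 * 335^3 / 12
= 368 * 37595375 / 12
= 1152924833.33 mm^4

1152924833.33 mm^4


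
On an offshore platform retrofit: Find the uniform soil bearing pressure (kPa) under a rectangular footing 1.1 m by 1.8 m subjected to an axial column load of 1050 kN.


A = 1.1 * 1.8 = 1.98 m^2
q = P / A = 1050 / 1.98
= 530.303 kPa

530.303 kPa


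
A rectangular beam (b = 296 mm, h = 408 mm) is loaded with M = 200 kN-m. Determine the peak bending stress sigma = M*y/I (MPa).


I = b * h^3 / 12 = 296 * 408^3 / 12 = 1675293696.0 mm^4
y = h / 2 = 408 / 2 = 204.0 mm
M = 200 kN-m = 200000000.0 N-mm
sigma = M * y / I = 200000000.0 * 204.0 / 1675293696.0
= 24.35 MPa

24.35 MPa


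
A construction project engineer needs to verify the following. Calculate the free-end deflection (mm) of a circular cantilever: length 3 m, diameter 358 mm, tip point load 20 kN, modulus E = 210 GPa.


I = pi * d^4 / 64 = pi * 358^4 / 64 = 806309924.35 mm^4
L = 3000.0 mm, P = 20000.0 N, E = 210000.0 MPa
delta = P * L^3 / (3 * E * I)
= 20000.0 * 3000.0^3 / (3 * 210000.0 * 806309924.35)
= 1.063 mm

1.063 mm


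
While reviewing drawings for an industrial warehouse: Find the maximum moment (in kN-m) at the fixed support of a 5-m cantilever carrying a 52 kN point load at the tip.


For a cantilever with a point load at the free end:
M_max = P * L = 52 * 5 = 260 kN-m

260 kN-m


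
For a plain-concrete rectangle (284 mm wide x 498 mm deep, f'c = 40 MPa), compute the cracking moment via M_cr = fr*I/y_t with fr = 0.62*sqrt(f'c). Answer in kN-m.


fr = 0.62 * sqrt(40) = 0.62 * 6.3246 = 3.9212 MPa
I = 284 * 498^3 / 12 = 2922975144.0 mm^4
y_t = 249.0 mm
M_cr = fr * I / y_t = 3.9212 * 2922975144.0 / 249.0 N-mm
= 46.0307 kN-m

46.0307 kN-m


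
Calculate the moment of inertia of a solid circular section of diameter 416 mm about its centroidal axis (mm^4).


r = d / 2 = 416 / 2 = 208.0 mm
I = pi * r^4 / 4 = pi * 208.0^4 / 4
= 1470087623.13 mm^4

1470087623.13 mm^4


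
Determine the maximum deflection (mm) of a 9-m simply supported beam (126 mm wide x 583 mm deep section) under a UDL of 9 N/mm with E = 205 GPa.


I = 126 * 583^3 / 12 = 2080630513.5 mm^4
L = 9000.0 mm, w = 9 N/mm, E = 205000.0 MPa
delta = 5 * w * L^4 / (384 * E * I)
= 5 * 9 * 9000.0^4 / (384 * 205000.0 * 2080630513.5)
= 1.8026 mm

1.8026 mm


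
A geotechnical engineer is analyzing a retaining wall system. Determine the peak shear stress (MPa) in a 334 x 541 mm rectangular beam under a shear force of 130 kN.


A = b * h = 334 * 541 = 180694 mm^2
V = 130 kN = 130000.0 N
tau_max = 1.5 * V / A = 1.5 * 130000.0 / 180694
= 1.0792 MPa

1.0792 MPa


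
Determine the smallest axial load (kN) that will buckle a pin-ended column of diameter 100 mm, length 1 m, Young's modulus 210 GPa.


I = pi * d^4 / 64 = 4908738.52 mm^4
L = 1000.0 mm
P_cr = pi^2 * E * I / L^2
= 9.8696 * 210000.0 * 4908738.52 / 1000.0^2
= 10173934.54 N = 10173.9345 kN

10173.9345 kN


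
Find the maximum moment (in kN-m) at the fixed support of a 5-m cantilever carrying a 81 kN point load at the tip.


For a cantilever with a point load at the free end:
M_max = P * L = 81 * 5 = 405 kN-m

405 kN-m


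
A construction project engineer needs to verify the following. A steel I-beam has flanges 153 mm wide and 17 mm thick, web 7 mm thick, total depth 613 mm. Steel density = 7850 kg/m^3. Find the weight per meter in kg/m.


A_flanges = 2 * 153 * 17 = 5202 mm^2
A_web = (613 - 2 * 17) * 7 = 4053 mm^2
A_total = 5202 + 4053 = 9255 mm^2 = 0.009255 m^2
Weight = rho * A = 7850 * 0.009255 = 72.6518 kg/m

72.6518 kg/m


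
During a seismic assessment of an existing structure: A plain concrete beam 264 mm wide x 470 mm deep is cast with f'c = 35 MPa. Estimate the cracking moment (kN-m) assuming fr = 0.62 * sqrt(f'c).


fr = 0.62 * sqrt(35) = 0.62 * 5.9161 = 3.668 MPa
I = 264 * 470^3 / 12 = 2284106000.0 mm^4
y_t = 235.0 mm
M_cr = fr * I / y_t = 3.668 * 2284106000.0 / 235.0 N-mm
= 35.6512 kN-m

35.6512 kN-m


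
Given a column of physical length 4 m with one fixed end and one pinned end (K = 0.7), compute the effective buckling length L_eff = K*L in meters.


L_eff = K * L
= 0.7 * 4
= 2.8 m

2.8 m


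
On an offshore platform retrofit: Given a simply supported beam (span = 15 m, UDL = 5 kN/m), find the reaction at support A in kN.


Total load = w * L = 5 * 15 = 75 kN
By symmetry, each reaction R = total / 2 = 75 / 2 = 37.5 kN

37.5 kN


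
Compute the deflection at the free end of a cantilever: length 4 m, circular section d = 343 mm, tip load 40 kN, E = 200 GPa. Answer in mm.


I = pi * d^4 / 64 = pi * 343^4 / 64 = 679432596.67 mm^4
L = 4000.0 mm, P = 40000.0 N, E = 200000.0 MPa
delta = P * L^3 / (3 * E * I)
= 40000.0 * 4000.0^3 / (3 * 200000.0 * 679432596.67)
= 6.2797 mm

6.2797 mm


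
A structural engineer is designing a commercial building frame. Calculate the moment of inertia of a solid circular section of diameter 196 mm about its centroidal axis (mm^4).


r = d / 2 = 196 / 2 = 98.0 mm
I = pi * r^4 / 4 = pi * 98.0^4 / 4
= 72442625.88 mm^4

72442625.88 mm^4


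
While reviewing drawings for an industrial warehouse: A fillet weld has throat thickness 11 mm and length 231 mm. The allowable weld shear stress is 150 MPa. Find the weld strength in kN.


Strength = throat * length * allowable stress
= 11 * 231 * 150 N
= 381150 N
= 381.15 kN

381.15 kN


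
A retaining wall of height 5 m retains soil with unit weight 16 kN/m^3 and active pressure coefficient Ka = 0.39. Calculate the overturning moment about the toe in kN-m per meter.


Pa = 0.5 * Ka * gamma * H^2
= 0.5 * 0.39 * 16 * 5^2
= 78.0 kN/m
Arm = H / 3 = 5 / 3 = 1.6667 m
Mo = Pa * arm = Pa * H / 3 = 78.0 * 5 / 3 = 130.0 kN-m/m

130.0 kN-m/m


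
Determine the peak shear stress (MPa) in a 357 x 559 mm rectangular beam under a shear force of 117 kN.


A = b * h = 357 * 559 = 199563 mm^2
V = 117 kN = 117000.0 N
tau_max = 1.5 * V / A = 1.5 * 117000.0 / 199563
= 0.8794 MPa

0.8794 MPa


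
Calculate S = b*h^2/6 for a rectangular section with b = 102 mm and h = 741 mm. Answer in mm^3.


S = b * h^2 / 6
= 102 * 741^2 / 6
= 102 * 549081 / 6
= 9334377.0 mm^3

9334377.0 mm^3


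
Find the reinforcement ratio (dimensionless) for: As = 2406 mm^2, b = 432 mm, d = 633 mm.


rho = As / (b * d)
= 2406 / (432 * 633)
= 2406 / 273456
= 0.008798 (dimensionless)

0.008798 (dimensionless)


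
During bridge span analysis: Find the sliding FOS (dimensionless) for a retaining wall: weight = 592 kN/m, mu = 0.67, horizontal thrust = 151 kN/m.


Resisting force = mu * W = 0.67 * 592 = 396.64 kN/m
FOS = Resisting / Driving = 396.64 / 151
= 2.6268 (dimensionless)

2.6268 (dimensionless)


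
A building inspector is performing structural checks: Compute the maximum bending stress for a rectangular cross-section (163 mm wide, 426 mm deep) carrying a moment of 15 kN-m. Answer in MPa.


I = b * h^3 / 12 = 163 * 426^3 / 12 = 1050110874.0 mm^4
y = h / 2 = 426 / 2 = 213.0 mm
M = 15 kN-m = 15000000.0 N-mm
sigma = M * y / I = 15000000.0 * 213.0 / 1050110874.0
= 3.04 MPa

3.04 MPa


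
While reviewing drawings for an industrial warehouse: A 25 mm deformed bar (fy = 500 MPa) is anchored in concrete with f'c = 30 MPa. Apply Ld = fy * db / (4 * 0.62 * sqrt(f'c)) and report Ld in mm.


Ld = (fy * db) / (4 * 0.62 * sqrt(f'c))
= (500 * 25) / (4 * 0.62 * sqrt(30))
= 12500 / 13.5835
= 920.23 mm

920.23 mm


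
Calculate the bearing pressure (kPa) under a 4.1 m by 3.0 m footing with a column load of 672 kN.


A = 4.1 * 3.0 = 12.3 m^2
q = P / A = 672 / 12.3
= 54.6341 kPa

54.6341 kPa


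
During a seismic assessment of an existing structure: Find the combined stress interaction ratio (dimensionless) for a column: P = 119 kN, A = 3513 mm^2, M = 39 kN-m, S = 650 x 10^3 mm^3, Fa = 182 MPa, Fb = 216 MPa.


f_a = P / A = 119000.0 / 3513 = 33.8742 MPa
f_b = M / S = 39000000.0 / 650000.0 = 60.0 MPa
Ratio = f_a / Fa + f_b / Fb
= 33.8742 / 182 + 60.0 / 216
= 0.4639 (dimensionless)

0.4639 (dimensionless)


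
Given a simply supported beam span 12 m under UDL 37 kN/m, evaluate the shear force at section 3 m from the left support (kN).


R_A = w * L / 2 = 37 * 12 / 2 = 222.0 kN
V(x) = R_A - w * x = 222.0 - 37 * 3
= 111.0 kN

111.0 kN


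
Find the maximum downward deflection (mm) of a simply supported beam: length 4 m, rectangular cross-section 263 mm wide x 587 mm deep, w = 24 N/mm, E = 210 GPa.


I = 263 * 587^3 / 12 = 4432908899.08 mm^4
L = 4000.0 mm, w = 24 N/mm, E = 210000.0 MPa
delta = 5 * w * L^4 / (384 * E * I)
= 5 * 24 * 4000.0^4 / (384 * 210000.0 * 4432908899.08)
= 0.0859 mm

0.0859 mm


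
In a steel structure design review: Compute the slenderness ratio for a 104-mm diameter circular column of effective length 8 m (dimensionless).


Radius of gyration r = d / 4 = 104 / 4 = 26.0 mm
L_eff = 8000.0 mm
Slenderness ratio = L / r = 8000.0 / 26.0 = 307.69 (dimensionless)

307.69 (dimensionless)


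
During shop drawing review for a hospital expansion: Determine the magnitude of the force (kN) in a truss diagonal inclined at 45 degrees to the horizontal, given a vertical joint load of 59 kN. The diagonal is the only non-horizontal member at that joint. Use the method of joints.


At the joint, only the diagonal has a vertical component, so vertical equilibrium gives:
F * sin(45) = 59
F = 59 / sin(45)
= 59 / 0.707107
= 83.44 kN

83.44 kN


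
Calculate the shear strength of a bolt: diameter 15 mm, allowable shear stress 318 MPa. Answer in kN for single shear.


A = pi * d^2 / 4 = pi * 15^2 / 4 = 176.7146 mm^2
V = f_v * A / 1000 = 318 * 176.7146 / 1000
= 56.1952 kN

56.1952 kN


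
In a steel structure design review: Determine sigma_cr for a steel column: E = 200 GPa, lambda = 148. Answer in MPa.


sigma_cr = pi^2 * E / lambda^2
= 9.8696 * 200000.0 / 148^2
= 9.8696 * 200000.0 / 21904
= 90.1169 MPa

90.1169 MPa


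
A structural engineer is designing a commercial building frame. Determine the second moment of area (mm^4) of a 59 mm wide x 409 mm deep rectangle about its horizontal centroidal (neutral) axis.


I = b * h^3 / 12
= 59 * 409^3 / 12
= 59 * 68417929 / 12
= 336388150.92 mm^4

336388150.92 mm^4


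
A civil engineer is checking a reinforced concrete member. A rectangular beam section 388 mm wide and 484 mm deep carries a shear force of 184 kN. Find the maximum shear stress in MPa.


A = b * h = 388 * 484 = 187792 mm^2
V = 184 kN = 184000.0 N
tau_max = 1.5 * V / A = 1.5 * 184000.0 / 187792
= 1.4697 MPa

1.4697 MPa


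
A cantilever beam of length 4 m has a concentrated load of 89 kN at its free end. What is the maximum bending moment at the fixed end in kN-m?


For a cantilever with a point load at the free end:
M_max = P * L = 89 * 4 = 356 kN-m

356 kN-m


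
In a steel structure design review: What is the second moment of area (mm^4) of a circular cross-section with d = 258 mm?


r = d / 2 = 258 / 2 = 129.0 mm
I = pi * r^4 / 4 = pi * 129.0^4 / 4
= 217494722.14 mm^4

217494722.14 mm^4


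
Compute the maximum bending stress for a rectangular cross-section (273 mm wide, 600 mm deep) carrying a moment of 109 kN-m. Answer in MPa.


I = b * h^3 / 12 = 273 * 600^3 / 12 = 4914000000.0 mm^4
y = h / 2 = 600 / 2 = 300.0 mm
M = 109 kN-m = 109000000.0 N-mm
sigma = M * y / I = 109000000.0 * 300.0 / 4914000000.0
= 6.65 MPa

6.65 MPa


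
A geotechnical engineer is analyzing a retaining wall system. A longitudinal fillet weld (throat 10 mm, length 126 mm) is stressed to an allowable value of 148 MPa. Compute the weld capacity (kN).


Strength = throat * length * allowable stress
= 10 * 126 * 148 N
= 186480 N
= 186.48 kN

186.48 kN


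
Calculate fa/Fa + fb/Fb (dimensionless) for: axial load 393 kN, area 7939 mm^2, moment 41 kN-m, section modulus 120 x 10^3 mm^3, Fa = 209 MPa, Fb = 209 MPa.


f_a = P / A = 393000.0 / 7939 = 49.5025 MPa
f_b = M / S = 41000000.0 / 120000.0 = 341.6667 MPa
Ratio = f_a / Fa + f_b / Fb
= 49.5025 / 209 + 341.6667 / 209
= 1.8716 (dimensionless)

1.8716 (dimensionless)


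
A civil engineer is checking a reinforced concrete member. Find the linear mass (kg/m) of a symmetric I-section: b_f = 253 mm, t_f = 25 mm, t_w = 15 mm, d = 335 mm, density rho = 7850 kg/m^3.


A_flanges = 2 * 253 * 25 = 12650 mm^2
A_web = (335 - 2 * 25) * 15 = 4275 mm^2
A_total = 12650 + 4275 = 16925 mm^2 = 0.016925 m^2
Weight = rho * A = 7850 * 0.016925 = 132.8613 kg/m

132.8613 kg/m


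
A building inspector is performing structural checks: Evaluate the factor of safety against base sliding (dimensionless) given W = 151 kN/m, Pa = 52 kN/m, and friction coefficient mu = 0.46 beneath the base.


Resisting force = mu * W = 0.46 * 151 = 69.46 kN/m
FOS = Resisting / Driving = 69.46 / 52
= 1.3358 (dimensionless)

1.3358 (dimensionless)


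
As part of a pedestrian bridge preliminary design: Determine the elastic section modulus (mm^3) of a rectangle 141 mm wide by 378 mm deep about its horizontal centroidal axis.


S = b * h^2 / 6
= 141 * 378^2 / 6
= 141 * 142884 / 6
= 3357774.0 mm^3

3357774.0 mm^3


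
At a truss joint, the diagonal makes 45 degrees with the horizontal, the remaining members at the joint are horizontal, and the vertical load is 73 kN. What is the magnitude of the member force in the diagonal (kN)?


At the joint, only the diagonal has a vertical component, so vertical equilibrium gives:
F * sin(45) = 73
F = 73 / sin(45)
= 73 / 0.707107
= 103.24 kN

103.24 kN


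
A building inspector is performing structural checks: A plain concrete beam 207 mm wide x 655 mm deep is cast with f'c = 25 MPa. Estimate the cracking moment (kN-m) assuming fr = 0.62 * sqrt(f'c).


fr = 0.62 * sqrt(25) = 0.62 * 5.0 = 3.1 MPa
I = 207 * 655^3 / 12 = 4847446218.75 mm^4
y_t = 327.5 mm
M_cr = fr * I / y_t = 3.1 * 4847446218.75 / 327.5 N-mm
= 45.8842 kN-m

45.8842 kN-m


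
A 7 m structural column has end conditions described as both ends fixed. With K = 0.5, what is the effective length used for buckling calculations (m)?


L_eff = K * L
= 0.5 * 7
= 3.5 m

3.5 m
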